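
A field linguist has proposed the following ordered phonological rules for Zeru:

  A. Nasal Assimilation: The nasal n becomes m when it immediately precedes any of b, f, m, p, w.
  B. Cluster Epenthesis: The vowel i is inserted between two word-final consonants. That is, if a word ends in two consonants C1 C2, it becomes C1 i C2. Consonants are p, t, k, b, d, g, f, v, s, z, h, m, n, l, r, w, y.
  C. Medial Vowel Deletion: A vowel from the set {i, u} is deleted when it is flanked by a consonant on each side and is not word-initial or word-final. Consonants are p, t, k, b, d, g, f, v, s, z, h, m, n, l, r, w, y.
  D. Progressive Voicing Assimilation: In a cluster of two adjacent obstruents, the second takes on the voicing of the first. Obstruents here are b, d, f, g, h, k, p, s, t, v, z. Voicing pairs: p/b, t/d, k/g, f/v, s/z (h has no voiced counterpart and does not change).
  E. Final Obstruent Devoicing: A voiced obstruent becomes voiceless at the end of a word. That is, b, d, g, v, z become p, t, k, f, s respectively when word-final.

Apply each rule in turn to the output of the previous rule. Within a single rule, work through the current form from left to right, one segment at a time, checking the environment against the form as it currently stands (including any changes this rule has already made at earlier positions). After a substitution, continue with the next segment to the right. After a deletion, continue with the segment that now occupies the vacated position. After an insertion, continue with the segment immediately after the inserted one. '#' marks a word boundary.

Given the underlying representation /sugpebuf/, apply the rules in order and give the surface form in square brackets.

[skpebf]

A Nasal Assimilation: no change — [sugpebuf]
B Cluster Epenthesis: no change — [sugpebuf]
C Medial Vowel Deletion: [sugpebuf] → [sgpebf]
D Progressive Voicing Assimilation: [sgpebf] → [skpebv]
E Final Obstruent Devoicing: [skpebv] → [skpebf]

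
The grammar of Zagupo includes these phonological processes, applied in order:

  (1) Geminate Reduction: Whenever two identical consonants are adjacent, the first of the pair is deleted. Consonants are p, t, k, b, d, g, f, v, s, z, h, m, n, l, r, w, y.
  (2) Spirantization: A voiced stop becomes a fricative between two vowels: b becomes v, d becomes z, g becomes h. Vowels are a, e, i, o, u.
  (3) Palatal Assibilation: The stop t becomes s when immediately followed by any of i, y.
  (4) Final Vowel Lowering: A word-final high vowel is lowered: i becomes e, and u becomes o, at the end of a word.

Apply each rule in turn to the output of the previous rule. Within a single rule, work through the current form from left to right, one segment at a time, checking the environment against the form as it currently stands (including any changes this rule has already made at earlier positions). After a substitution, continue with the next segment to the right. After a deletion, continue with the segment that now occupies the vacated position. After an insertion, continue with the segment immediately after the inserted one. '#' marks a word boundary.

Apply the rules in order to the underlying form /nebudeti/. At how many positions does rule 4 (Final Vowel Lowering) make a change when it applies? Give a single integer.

(1) Geminate Reduction: no change — [nebudeti]
(2) Spirantization: [nebudeti] → [nevuzeti]
(3) Palatal Assibilation: [nevuzeti] → [nevuzesi]
(4) Final Vowel Lowering: [nevuzesi] → [nevuzese]
Rule 4 changed 1 position(s).

1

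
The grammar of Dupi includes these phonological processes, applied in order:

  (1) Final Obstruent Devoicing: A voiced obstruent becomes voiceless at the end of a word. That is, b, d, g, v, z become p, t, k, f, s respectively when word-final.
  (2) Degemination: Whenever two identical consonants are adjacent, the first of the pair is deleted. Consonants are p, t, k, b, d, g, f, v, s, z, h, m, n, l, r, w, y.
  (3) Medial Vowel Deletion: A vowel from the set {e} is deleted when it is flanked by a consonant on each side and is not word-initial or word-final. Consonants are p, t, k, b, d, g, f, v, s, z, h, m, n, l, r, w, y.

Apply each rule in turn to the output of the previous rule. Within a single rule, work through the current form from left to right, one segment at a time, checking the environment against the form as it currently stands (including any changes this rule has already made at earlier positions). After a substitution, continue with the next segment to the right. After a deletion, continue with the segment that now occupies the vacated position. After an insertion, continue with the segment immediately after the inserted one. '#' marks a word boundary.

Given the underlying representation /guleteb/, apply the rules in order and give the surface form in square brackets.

[gultp]

(1) Final Obstruent Devoicing: [guleteb] → [guletep]
(2) Degemination: no change — [guletep]
(3) Medial Vowel Deletion: [guletep] → [gultp]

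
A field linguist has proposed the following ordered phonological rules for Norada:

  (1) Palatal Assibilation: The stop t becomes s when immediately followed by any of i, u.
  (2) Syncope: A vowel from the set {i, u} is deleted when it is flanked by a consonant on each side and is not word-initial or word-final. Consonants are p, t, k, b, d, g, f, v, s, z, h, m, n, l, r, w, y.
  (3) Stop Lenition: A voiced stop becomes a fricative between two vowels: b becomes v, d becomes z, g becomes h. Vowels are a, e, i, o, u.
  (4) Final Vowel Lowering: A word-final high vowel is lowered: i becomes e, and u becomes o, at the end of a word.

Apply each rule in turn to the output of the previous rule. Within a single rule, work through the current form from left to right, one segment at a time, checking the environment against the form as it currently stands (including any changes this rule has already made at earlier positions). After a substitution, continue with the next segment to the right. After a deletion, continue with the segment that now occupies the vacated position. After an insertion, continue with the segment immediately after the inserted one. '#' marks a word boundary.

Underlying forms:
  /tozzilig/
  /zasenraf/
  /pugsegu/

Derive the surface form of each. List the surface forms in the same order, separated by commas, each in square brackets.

[tozzlg], [zasenraf], [pgseho]

/tozzilig/:
  (1) Palatal Assibilation: no change — [tozzilig]
  (2) Syncope: [tozzilig] → [tozzlg]
  (3) Stop Lenition: no change — [tozzlg]
  (4) Final Vowel Lowering: no change — [tozzlg]
/zasenraf/:
  (1) Palatal Assibilation: no change — [zasenraf]
  (2) Syncope: no change — [zasenraf]
  (3) Stop Lenition: no change — [zasenraf]
  (4) Final Vowel Lowering: no change — [zasenraf]
/pugsegu/:
  (1) Palatal Assibilation: no change — [pugsegu]
  (2) Syncope: [pugsegu] → [pgsegu]
  (3) Stop Lenition: [pgsegu] → [pgsehu]
  (4) Final Vowel Lowering: [pgsehu] → [pgseho]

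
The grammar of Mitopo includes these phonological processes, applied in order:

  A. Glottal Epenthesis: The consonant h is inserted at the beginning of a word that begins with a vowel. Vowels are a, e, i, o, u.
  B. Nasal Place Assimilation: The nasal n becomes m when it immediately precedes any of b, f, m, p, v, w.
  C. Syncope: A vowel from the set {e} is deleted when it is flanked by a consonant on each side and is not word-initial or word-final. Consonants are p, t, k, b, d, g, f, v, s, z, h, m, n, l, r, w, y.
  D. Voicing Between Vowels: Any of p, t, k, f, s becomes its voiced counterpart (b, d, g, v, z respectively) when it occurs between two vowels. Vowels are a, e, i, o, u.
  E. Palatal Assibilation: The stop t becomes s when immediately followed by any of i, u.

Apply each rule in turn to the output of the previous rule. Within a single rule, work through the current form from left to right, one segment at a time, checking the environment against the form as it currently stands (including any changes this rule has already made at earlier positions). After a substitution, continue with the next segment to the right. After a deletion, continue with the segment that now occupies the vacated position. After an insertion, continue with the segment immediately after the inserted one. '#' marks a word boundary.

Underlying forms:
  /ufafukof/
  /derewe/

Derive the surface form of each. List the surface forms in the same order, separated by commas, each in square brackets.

[huvavugof], [drwe]

/ufafukof/:
  A Glottal Epenthesis: [ufafukof] → [hufafukof]
  B Nasal Place Assimilation: no change — [hufafukof]
  C Syncope: no change — [hufafukof]
  D Voicing Between Vowels: [hufafukof] → [huvavugof]
  E Palatal Assibilation: no change — [huvavugof]
/derewe/:
  A Glottal Epenthesis: no change — [derewe]
  B Nasal Place Assimilation: no change — [derewe]
  C Syncope: [derewe] → [drwe]
  D Voicing Between Vowels: no change — [drwe]
  E Palatal Assibilation: no change — [drwe]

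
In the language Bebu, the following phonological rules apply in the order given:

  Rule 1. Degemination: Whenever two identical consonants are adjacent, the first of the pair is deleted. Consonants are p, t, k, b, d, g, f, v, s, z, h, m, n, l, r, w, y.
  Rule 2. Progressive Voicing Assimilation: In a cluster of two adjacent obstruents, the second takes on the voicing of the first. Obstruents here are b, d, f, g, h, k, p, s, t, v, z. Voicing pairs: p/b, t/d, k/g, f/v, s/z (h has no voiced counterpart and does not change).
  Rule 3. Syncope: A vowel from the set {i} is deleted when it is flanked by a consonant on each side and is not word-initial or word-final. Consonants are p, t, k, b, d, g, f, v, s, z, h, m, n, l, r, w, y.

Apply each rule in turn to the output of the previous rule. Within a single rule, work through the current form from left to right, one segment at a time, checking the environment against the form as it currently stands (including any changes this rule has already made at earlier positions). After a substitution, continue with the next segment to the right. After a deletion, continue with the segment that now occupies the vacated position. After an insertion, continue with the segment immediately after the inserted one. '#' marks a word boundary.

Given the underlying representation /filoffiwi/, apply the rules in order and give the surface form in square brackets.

[flofwi]

Rule 1 Degemination: [filoffiwi] → [filofiwi]
Rule 2 Progressive Voicing Assimilation: no change — [filofiwi]
Rule 3 Syncope: [filofiwi] → [flofwi]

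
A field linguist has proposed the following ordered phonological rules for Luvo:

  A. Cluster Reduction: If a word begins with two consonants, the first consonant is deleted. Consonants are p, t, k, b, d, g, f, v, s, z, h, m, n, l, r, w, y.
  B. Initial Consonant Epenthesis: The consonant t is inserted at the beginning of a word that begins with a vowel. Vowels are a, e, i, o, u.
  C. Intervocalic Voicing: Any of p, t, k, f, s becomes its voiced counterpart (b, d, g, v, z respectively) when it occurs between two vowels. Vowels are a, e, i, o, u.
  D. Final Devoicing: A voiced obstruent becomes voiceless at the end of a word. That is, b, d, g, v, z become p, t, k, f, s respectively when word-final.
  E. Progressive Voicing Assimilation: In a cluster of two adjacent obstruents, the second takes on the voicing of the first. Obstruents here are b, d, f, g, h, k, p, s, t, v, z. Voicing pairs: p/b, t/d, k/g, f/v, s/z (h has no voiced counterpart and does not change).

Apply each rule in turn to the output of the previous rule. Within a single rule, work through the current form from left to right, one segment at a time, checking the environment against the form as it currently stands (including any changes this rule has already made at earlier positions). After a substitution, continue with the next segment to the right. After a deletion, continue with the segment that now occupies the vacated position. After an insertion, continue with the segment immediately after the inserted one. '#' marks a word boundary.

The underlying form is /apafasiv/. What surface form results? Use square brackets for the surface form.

A Cluster Reduction: no change — [apafasiv]
B Initial Consonant Epenthesis: [apafasiv] → [tapafasiv]
C Intervocalic Voicing: [tapafasiv] → [tabavaziv]
D Final Devoicing: [tabavaziv] → [tabavazif]
E Progressive Voicing Assimilation: no change — [tabavazif]

[tabavazif]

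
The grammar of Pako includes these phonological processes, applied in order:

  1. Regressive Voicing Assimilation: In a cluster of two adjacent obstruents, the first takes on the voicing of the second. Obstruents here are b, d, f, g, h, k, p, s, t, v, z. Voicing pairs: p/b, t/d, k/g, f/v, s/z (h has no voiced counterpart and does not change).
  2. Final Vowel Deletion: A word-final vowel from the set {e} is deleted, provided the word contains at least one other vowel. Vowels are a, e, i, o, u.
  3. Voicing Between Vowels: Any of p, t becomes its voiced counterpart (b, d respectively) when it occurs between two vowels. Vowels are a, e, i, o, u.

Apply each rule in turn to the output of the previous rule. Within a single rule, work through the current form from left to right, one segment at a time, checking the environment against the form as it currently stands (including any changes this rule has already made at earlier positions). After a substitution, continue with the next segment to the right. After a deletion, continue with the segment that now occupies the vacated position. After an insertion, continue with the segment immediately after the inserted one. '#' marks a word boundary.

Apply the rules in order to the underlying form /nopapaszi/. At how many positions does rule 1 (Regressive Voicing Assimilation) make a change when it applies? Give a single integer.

1 Regressive Voicing Assimilation: [nopapaszi] → [nopapazzi]
2 Final Vowel Deletion: no change — [nopapazzi]
3 Voicing Between Vowels: [nopapazzi] → [nobabazzi]
Rule 1 changed 1 position(s).

1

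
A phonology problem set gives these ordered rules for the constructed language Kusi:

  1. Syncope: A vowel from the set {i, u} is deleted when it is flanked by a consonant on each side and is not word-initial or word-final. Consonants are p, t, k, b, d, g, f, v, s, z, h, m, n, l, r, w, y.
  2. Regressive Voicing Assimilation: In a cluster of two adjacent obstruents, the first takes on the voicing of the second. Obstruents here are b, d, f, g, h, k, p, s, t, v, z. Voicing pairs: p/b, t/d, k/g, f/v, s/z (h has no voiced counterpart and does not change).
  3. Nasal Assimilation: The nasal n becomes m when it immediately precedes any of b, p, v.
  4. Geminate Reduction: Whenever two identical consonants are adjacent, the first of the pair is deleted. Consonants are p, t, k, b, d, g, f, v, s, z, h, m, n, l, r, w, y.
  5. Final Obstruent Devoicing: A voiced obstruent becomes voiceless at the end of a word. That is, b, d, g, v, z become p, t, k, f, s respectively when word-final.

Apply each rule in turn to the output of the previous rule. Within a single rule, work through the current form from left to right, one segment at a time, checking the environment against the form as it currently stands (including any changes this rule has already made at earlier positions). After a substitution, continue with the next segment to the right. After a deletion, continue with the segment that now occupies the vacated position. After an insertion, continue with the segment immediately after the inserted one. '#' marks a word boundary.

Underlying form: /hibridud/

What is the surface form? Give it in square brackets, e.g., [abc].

1 Syncope: [hibridud] → [hbrdd]
2 Regressive Voicing Assimilation: no change — [hbrdd]
3 Nasal Assimilation: no change — [hbrdd]
4 Geminate Reduction: [hbrdd] → [hbrd]
5 Final Obstruent Devoicing: [hbrd] → [hbrt]

[hbrt]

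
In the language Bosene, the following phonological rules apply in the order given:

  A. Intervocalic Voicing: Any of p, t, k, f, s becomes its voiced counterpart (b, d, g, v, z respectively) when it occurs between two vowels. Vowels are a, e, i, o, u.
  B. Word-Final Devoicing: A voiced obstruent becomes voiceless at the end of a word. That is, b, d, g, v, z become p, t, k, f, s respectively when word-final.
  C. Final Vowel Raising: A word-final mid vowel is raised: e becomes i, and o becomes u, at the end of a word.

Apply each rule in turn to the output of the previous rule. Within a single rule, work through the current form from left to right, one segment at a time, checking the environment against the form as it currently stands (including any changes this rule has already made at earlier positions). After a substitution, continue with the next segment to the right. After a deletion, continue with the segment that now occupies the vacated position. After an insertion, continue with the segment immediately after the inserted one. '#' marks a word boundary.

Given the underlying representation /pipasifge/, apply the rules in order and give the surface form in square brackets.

[pibazifgi]

A Intervocalic Voicing: [pipasifge] → [pibazifge]
B Word-Final Devoicing: no change — [pibazifge]
C Final Vowel Raising: [pibazifge] → [pibazifgi]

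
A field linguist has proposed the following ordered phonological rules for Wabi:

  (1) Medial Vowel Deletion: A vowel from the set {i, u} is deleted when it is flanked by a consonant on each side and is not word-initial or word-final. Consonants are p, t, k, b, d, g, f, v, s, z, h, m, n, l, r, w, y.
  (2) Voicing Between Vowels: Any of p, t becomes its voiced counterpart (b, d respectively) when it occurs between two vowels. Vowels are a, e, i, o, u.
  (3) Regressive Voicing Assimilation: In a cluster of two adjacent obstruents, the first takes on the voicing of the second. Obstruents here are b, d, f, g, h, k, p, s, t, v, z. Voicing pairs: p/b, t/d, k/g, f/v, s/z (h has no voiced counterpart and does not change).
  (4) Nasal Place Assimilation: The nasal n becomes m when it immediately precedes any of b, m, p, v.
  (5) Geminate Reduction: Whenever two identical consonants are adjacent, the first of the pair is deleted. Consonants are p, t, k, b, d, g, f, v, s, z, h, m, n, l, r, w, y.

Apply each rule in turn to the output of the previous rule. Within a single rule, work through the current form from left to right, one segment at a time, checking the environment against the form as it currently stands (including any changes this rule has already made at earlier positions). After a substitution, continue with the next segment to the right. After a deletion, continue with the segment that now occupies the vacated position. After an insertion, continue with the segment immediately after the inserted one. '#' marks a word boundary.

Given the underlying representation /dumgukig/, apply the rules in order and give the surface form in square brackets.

(1) Medial Vowel Deletion: [dumgukig] → [dmgkg]
(2) Voicing Between Vowels: no change — [dmgkg]
(3) Regressive Voicing Assimilation: [dmgkg] → [dmkgg]
(4) Nasal Place Assimilation: no change — [dmkgg]
(5) Geminate Reduction: [dmkgg] → [dmkg]

[dmkg]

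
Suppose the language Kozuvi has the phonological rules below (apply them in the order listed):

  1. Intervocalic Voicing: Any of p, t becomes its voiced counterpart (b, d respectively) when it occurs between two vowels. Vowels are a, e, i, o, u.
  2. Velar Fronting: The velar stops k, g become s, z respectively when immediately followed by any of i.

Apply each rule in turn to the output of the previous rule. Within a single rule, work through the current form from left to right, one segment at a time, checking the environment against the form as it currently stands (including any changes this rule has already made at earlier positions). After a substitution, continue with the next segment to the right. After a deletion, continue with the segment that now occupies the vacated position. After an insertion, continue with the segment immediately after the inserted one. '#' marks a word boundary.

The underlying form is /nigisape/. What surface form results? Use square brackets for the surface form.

1 Intervocalic Voicing: [nigisape] → [nigisabe]
2 Velar Fronting: [nigisabe] → [nizisabe]

[nizisabe]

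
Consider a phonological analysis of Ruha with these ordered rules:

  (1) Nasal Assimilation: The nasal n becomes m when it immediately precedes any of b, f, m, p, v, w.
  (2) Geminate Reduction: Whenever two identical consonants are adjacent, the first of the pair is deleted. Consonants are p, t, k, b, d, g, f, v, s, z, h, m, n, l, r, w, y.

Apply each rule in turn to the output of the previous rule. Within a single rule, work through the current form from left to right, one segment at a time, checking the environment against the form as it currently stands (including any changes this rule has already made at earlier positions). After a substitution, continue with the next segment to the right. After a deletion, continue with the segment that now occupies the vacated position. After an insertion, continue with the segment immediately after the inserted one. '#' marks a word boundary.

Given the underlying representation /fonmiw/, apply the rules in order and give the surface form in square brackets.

[fomiw]

(1) Nasal Assimilation: [fonmiw] → [fommiw]
(2) Geminate Reduction: [fommiw] → [fomiw]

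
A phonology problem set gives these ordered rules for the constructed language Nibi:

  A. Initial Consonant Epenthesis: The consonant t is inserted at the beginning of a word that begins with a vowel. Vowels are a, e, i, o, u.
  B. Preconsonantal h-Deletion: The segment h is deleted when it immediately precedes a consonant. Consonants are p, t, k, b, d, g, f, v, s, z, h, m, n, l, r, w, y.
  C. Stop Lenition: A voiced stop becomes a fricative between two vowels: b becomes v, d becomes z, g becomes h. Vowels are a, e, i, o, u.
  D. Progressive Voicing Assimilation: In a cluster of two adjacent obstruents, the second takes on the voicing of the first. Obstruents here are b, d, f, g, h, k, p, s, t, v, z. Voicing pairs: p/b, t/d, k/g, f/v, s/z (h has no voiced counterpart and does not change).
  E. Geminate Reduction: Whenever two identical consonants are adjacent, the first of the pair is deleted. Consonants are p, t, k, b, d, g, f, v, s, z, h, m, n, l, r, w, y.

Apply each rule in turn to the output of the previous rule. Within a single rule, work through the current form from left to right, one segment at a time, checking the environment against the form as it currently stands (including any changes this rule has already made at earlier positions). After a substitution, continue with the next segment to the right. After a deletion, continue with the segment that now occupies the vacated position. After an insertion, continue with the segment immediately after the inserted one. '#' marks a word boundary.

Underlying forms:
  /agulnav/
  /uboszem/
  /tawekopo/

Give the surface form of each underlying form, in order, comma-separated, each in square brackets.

/agulnav/:
  A Initial Consonant Epenthesis: [agulnav] → [tagulnav]
  B Preconsonantal h-Deletion: no change — [tagulnav]
  C Stop Lenition: [tagulnav] → [tahulnav]
  D Progressive Voicing Assimilation: no change — [tahulnav]
  E Geminate Reduction: no change — [tahulnav]
/uboszem/:
  A Initial Consonant Epenthesis: [uboszem] → [tuboszem]
  B Preconsonantal h-Deletion: no change — [tuboszem]
  C Stop Lenition: [tuboszem] → [tuvoszem]
  D Progressive Voicing Assimilation: [tuvoszem] → [tuvossem]
  E Geminate Reduction: [tuvossem] → [tuvosem]
/tawekopo/:
  A Initial Consonant Epenthesis: no change — [tawekopo]
  B Preconsonantal h-Deletion: no change — [tawekopo]
  C Stop Lenition: no change — [tawekopo]
  D Progressive Voicing Assimilation: no change — [tawekopo]
  E Geminate Reduction: no change — [tawekopo]

[tahulnav], [tuvosem], [tawekopo]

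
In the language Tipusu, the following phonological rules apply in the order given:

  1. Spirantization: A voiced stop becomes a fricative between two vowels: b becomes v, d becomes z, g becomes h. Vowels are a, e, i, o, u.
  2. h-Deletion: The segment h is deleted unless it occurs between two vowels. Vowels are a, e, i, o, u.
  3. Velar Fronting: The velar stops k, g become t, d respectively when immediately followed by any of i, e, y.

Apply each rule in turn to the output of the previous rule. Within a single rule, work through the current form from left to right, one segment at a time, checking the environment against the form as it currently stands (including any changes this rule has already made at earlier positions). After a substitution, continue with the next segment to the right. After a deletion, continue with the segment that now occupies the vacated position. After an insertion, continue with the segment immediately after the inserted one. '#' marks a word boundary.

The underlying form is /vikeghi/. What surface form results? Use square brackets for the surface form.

1 Spirantization: no change — [vikeghi]
2 h-Deletion: [vikeghi] → [vikegi]
3 Velar Fronting: [vikegi] → [vitedi]

[vitedi]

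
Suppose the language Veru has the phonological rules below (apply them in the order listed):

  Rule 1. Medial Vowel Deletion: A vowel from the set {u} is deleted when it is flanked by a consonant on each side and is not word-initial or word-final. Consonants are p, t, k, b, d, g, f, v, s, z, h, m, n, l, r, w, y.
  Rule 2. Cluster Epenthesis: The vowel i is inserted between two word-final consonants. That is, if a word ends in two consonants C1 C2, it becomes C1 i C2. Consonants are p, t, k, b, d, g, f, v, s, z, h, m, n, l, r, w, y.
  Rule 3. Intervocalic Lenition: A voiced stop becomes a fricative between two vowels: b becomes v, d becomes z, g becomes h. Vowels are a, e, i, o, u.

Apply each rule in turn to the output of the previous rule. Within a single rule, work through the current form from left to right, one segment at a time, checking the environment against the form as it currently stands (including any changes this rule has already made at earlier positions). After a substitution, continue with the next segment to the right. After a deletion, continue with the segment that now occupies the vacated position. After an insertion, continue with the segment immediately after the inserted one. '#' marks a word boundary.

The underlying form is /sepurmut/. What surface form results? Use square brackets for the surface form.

[seprmit]

Rule 1 Medial Vowel Deletion: [sepurmut] → [seprmt]
Rule 2 Cluster Epenthesis: [seprmt] → [seprmit]
Rule 3 Intervocalic Lenition: no change — [seprmit]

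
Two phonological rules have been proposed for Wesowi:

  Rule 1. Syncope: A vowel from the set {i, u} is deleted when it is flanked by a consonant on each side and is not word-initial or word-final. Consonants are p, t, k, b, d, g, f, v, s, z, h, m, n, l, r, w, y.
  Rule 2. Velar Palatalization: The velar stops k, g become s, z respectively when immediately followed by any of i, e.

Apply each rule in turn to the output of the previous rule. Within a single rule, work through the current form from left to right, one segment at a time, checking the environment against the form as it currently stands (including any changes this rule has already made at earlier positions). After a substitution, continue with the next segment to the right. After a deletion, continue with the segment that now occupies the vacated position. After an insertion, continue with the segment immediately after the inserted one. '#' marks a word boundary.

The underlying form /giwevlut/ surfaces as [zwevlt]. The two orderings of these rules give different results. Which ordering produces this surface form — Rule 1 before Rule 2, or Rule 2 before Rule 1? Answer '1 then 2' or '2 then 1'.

2 then 1

Order 1 then 2:
  1 Syncope: [giwevlut] → [gwevlt]
  2 Velar Palatalization: no change — [gwevlt]
  result: [gwevlt]
Order 2 then 1:
  2 Velar Palatalization: [giwevlut] → [ziwevlut]
  1 Syncope: [ziwevlut] → [zwevlt]
  result: [zwevlt]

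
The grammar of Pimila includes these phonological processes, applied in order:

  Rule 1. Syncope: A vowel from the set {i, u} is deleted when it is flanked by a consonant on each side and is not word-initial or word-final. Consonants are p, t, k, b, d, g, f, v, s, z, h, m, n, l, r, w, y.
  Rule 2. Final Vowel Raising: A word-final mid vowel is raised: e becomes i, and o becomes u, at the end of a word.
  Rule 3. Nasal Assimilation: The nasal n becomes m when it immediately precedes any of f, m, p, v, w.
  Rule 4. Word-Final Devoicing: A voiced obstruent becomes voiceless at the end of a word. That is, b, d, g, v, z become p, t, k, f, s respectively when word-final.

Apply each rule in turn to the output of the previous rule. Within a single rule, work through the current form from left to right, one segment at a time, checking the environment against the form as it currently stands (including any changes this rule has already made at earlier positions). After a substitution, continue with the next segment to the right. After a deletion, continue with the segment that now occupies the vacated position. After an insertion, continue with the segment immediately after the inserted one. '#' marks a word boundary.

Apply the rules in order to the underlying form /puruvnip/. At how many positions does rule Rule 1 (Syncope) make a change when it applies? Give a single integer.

3

Rule 1 Syncope: [puruvnip] → [prvnp]
Rule 2 Final Vowel Raising: no change — [prvnp]
Rule 3 Nasal Assimilation: [prvnp] → [prvmp]
Rule 4 Word-Final Devoicing: no change — [prvmp]
Rule Rule 1 changed 3 position(s).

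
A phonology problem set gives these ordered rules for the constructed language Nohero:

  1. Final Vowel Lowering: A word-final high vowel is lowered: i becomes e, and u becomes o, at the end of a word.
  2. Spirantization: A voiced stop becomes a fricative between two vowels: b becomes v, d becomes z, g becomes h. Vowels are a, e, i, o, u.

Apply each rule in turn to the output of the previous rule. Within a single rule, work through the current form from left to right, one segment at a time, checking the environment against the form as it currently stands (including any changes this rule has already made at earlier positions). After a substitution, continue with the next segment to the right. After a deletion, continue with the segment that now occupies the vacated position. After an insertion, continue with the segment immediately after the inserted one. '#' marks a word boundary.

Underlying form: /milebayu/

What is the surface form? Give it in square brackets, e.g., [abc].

1 Final Vowel Lowering: [milebayu] → [milebayo]
2 Spirantization: [milebayo] → [milevayo]

[milevayo]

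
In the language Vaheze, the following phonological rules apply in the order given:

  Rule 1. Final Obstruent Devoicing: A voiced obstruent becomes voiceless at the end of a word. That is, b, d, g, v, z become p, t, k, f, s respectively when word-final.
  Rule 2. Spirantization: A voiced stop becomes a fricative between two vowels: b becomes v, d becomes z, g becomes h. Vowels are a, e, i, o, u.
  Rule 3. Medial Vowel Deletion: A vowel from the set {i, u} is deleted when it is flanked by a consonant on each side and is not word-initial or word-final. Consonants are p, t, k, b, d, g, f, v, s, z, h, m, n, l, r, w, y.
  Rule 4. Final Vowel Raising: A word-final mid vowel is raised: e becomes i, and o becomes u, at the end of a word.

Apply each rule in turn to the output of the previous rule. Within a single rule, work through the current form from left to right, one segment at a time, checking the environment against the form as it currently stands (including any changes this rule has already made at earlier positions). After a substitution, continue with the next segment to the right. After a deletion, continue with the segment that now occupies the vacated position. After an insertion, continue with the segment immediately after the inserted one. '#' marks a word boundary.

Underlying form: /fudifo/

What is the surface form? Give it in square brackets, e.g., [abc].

[fzfu]

Rule 1 Final Obstruent Devoicing: no change — [fudifo]
Rule 2 Spirantization: [fudifo] → [fuzifo]
Rule 3 Medial Vowel Deletion: [fuzifo] → [fzfo]
Rule 4 Final Vowel Raising: [fzfo] → [fzfu]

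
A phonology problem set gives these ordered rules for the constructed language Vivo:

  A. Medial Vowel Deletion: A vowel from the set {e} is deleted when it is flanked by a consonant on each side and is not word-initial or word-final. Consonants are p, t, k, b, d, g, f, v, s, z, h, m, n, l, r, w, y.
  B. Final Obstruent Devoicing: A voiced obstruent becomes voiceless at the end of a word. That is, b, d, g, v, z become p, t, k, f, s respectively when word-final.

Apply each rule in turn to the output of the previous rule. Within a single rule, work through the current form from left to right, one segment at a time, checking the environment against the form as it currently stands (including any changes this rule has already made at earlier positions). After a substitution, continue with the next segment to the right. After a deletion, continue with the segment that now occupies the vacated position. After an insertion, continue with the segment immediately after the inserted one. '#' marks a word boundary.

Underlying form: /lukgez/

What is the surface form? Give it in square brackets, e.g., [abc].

A Medial Vowel Deletion: [lukgez] → [lukgz]
B Final Obstruent Devoicing: [lukgz] → [lukgs]

[lukgs]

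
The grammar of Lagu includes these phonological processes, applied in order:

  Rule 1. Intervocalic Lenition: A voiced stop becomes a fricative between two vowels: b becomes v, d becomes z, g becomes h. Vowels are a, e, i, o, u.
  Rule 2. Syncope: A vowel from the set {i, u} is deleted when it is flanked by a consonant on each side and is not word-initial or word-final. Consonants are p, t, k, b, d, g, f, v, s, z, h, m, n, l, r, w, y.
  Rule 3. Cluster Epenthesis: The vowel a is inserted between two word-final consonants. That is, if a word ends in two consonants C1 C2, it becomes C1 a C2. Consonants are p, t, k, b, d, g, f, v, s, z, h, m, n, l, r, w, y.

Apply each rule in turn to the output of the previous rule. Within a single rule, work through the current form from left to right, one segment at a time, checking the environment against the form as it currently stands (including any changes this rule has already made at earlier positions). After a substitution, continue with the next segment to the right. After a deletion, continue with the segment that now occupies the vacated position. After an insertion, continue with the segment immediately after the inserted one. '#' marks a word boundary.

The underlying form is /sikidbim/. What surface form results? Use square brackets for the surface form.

[skdbam]

Rule 1 Intervocalic Lenition: no change — [sikidbim]
Rule 2 Syncope: [sikidbim] → [skdbm]
Rule 3 Cluster Epenthesis: [skdbm] → [skdbam]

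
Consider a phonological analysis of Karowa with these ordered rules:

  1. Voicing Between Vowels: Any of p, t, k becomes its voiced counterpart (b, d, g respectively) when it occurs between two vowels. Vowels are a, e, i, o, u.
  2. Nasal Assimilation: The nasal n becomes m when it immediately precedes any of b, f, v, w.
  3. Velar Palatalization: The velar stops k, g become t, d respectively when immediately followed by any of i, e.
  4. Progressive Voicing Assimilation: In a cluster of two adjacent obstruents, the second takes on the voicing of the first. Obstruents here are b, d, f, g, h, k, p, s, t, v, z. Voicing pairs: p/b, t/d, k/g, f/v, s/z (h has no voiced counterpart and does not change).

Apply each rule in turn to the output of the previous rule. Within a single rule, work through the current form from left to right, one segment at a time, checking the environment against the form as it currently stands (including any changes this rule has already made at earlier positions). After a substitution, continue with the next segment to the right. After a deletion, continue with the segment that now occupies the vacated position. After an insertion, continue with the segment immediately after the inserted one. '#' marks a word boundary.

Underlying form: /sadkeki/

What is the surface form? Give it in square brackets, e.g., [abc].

[saddedi]

1 Voicing Between Vowels: [sadkeki] → [sadkegi]
2 Nasal Assimilation: no change — [sadkegi]
3 Velar Palatalization: [sadkegi] → [sadtedi]
4 Progressive Voicing Assimilation: [sadtedi] → [saddedi]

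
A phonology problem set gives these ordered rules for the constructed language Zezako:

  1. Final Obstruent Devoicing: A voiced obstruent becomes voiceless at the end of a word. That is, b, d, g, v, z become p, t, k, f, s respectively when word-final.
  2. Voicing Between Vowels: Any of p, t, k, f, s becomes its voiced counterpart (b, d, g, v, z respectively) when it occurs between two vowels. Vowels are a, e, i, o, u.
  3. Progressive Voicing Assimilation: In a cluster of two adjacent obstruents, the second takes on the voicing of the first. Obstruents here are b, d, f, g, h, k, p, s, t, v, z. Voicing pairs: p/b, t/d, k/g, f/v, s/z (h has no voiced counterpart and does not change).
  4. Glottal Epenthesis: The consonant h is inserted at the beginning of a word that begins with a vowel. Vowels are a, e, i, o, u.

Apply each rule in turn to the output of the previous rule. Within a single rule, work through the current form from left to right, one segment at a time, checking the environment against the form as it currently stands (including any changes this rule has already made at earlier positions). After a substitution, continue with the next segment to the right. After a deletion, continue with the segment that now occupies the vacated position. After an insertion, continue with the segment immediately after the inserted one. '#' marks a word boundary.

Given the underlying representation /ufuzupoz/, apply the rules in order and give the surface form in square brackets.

[huvuzubos]

1 Final Obstruent Devoicing: [ufuzupoz] → [ufuzupos]
2 Voicing Between Vowels: [ufuzupos] → [uvuzubos]
3 Progressive Voicing Assimilation: no change — [uvuzubos]
4 Glottal Epenthesis: [uvuzubos] → [huvuzubos]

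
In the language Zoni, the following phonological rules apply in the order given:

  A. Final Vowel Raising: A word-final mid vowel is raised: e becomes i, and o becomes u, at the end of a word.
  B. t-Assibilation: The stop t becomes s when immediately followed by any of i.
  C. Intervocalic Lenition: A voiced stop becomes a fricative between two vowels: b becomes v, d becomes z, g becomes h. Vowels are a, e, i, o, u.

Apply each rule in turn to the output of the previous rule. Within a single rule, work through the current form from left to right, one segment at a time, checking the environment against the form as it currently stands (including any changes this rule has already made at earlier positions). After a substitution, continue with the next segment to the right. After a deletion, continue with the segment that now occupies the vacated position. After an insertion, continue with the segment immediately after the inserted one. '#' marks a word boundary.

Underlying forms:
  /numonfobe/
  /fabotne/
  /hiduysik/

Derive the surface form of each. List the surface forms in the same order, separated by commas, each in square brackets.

[numonfovi], [favotni], [hizuysik]

/numonfobe/:
  A Final Vowel Raising: [numonfobe] → [numonfobi]
  B t-Assibilation: no change — [numonfobi]
  C Intervocalic Lenition: [numonfobi] → [numonfovi]
/fabotne/:
  A Final Vowel Raising: [fabotne] → [fabotni]
  B t-Assibilation: no change — [fabotni]
  C Intervocalic Lenition: [fabotni] → [favotni]
/hiduysik/:
  A Final Vowel Raising: no change — [hiduysik]
  B t-Assibilation: no change — [hiduysik]
  C Intervocalic Lenition: [hiduysik] → [hizuysik]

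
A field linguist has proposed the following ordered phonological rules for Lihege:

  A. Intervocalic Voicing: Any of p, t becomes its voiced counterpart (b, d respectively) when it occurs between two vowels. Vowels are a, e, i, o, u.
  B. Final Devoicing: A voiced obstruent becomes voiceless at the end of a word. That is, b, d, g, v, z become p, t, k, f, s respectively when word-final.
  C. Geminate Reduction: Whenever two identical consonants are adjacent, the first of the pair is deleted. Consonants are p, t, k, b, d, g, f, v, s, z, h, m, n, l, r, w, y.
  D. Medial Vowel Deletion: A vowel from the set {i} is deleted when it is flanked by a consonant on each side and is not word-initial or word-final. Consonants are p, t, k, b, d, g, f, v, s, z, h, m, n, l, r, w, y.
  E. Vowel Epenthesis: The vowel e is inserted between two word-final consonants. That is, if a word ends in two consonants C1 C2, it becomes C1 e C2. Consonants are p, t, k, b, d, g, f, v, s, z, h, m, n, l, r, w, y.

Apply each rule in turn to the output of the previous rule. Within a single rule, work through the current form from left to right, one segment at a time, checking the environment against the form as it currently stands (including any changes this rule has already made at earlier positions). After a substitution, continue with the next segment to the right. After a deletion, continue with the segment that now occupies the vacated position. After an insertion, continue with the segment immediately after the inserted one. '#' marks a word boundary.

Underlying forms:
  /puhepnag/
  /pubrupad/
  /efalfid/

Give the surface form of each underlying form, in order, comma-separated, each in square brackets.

[puhepnak], [pubrubat], [efalfet]

/puhepnag/:
  A Intervocalic Voicing: no change — [puhepnag]
  B Final Devoicing: [puhepnag] → [puhepnak]
  C Geminate Reduction: no change — [puhepnak]
  D Medial Vowel Deletion: no change — [puhepnak]
  E Vowel Epenthesis: no change — [puhepnak]
/pubrupad/:
  A Intervocalic Voicing: [pubrupad] → [pubrubad]
  B Final Devoicing: [pubrubad] → [pubrubat]
  C Geminate Reduction: no change — [pubrubat]
  D Medial Vowel Deletion: no change — [pubrubat]
  E Vowel Epenthesis: no change — [pubrubat]
/efalfid/:
  A Intervocalic Voicing: no change — [efalfid]
  B Final Devoicing: [efalfid] → [efalfit]
  C Geminate Reduction: no change — [efalfit]
  D Medial Vowel Deletion: [efalfit] → [efalft]
  E Vowel Epenthesis: [efalft] → [efalfet]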